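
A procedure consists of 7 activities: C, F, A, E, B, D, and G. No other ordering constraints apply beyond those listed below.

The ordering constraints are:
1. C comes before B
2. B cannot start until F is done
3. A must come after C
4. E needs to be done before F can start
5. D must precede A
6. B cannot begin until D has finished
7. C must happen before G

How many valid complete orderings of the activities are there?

149

3 activities have no prerequisites (C, E, D), so any of them could come first.
Systematically extending each partial ordering one activity at a time and counting, there are 149 complete orderings.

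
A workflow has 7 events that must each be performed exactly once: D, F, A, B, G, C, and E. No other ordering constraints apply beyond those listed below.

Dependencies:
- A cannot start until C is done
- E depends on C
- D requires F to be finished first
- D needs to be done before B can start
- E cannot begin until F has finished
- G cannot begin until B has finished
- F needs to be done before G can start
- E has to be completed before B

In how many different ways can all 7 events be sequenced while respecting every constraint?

The events with no prerequisites are F, C; any of them can be placed first.
Systematically extending each partial ordering one event at a time and counting, there are 26 complete orderings.

26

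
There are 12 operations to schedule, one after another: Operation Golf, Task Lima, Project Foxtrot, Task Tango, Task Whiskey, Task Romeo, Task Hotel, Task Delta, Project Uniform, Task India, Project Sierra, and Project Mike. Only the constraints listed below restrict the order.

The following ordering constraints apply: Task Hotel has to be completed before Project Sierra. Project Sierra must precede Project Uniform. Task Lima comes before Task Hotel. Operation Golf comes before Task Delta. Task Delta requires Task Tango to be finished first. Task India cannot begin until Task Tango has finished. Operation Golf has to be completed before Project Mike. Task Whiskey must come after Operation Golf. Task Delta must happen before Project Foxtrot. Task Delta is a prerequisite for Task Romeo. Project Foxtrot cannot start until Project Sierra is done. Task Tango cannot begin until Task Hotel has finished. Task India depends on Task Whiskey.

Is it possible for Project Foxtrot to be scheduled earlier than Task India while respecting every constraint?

Nothing in the constraints forces Task India before Project Foxtrot — there is no chain from Task India to Project Foxtrot.
That means at least one valid schedule has Project Foxtrot before Task India.

Yes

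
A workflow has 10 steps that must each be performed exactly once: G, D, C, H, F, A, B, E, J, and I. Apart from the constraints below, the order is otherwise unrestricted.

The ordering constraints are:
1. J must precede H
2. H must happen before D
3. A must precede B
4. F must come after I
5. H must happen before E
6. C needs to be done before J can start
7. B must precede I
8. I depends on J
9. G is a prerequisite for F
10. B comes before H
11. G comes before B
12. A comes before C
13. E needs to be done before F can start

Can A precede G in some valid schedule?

The constraints leave A and G unordered relative to each other; nothing requires G earlier.
That means at least one valid schedule has A before G.

Yes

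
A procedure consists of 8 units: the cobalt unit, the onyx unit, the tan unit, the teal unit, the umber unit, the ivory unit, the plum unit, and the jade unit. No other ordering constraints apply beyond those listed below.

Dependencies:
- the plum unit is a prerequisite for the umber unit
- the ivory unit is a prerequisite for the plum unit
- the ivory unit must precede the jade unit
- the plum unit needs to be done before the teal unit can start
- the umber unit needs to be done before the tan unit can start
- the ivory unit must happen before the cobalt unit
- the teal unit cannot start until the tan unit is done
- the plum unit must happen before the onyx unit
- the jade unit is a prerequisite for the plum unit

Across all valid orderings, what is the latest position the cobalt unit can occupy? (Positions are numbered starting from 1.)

No constraint forces any unit after the cobalt unit, so it can be placed last, in position 8.

8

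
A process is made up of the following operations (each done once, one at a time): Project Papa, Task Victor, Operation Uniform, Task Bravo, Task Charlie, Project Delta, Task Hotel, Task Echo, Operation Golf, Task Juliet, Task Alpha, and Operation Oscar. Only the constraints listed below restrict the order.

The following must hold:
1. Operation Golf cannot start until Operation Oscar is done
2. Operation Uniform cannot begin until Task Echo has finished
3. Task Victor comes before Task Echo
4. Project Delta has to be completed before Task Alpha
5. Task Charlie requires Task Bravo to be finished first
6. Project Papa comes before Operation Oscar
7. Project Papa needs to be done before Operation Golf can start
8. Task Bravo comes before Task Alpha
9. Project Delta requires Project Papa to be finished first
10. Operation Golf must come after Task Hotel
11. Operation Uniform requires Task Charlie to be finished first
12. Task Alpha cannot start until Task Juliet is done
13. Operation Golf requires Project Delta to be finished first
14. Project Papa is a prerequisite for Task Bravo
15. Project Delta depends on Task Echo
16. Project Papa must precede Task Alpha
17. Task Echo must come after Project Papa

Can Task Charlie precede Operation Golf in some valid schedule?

Yes

Nothing in the constraints forces Operation Golf before Task Charlie — there is no chain from Operation Golf to Task Charlie.
So a valid ordering placing Task Charlie earlier than Operation Golf exists.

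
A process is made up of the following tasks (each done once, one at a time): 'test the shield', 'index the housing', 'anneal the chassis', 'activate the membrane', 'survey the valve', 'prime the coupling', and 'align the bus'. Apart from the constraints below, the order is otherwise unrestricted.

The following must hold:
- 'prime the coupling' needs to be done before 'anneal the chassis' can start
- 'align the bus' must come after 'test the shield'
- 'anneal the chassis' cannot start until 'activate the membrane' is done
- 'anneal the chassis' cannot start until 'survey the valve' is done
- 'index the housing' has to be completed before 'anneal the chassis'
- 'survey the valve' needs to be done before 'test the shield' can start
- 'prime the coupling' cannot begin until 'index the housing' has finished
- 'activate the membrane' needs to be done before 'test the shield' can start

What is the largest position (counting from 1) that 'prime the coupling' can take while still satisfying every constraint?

6

The only task forced after 'prime the coupling' (directly or by a chain) is 'anneal the chassis'.
So at least 1 task follows 'prime the coupling', putting 'prime the coupling' no later than position 6. That position is achievable by scheduling everything else first.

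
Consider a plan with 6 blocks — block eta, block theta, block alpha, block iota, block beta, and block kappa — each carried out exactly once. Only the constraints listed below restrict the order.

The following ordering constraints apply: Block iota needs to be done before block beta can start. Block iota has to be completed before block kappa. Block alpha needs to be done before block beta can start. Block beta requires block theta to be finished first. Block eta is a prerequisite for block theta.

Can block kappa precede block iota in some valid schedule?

No

The constraints give a chain block iota → block kappa, which forces block iota before block kappa.
Hence block kappa can never be scheduled before block iota.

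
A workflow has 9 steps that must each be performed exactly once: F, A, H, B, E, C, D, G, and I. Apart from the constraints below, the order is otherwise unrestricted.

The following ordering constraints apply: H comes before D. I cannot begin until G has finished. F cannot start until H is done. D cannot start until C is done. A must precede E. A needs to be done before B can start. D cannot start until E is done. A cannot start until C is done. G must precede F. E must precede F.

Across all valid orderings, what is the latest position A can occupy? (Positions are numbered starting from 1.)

Every step that must follow A has to come after it. Tracing all chains starting from A, those steps are: F, B, E, D — 4 in total.
So at least 4 steps follow A, putting A no later than position 5. That position is achievable by scheduling everything else first.

5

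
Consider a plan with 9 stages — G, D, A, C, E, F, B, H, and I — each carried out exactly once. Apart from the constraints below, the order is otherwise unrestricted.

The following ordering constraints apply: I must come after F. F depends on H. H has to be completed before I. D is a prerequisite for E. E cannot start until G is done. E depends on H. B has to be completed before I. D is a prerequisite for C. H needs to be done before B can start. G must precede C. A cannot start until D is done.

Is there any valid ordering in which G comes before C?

G is actually forced before C by the constraints, so certainly some valid ordering has G first.

Yes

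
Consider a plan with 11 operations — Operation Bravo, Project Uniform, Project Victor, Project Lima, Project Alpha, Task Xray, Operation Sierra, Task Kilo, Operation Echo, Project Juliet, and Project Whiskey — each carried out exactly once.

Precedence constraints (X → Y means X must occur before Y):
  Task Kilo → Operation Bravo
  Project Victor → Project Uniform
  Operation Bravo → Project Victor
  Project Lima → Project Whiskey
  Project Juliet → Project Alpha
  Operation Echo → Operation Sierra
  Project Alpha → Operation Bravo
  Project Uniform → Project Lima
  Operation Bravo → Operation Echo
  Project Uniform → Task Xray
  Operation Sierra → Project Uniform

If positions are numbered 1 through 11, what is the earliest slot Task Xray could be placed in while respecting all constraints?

Every operation that must precede Task Xray has to come before it. Tracing all chains that end at Task Xray, those operations are: Operation Bravo, Project Uniform, Project Victor, Project Alpha, Operation Sierra, Task Kilo, Operation Echo, Project Juliet — 8 in total.
So at minimum 8 operations come before Task Xray, putting Task Xray no earlier than position 9. That position is achievable by scheduling exactly those predecessors first.

9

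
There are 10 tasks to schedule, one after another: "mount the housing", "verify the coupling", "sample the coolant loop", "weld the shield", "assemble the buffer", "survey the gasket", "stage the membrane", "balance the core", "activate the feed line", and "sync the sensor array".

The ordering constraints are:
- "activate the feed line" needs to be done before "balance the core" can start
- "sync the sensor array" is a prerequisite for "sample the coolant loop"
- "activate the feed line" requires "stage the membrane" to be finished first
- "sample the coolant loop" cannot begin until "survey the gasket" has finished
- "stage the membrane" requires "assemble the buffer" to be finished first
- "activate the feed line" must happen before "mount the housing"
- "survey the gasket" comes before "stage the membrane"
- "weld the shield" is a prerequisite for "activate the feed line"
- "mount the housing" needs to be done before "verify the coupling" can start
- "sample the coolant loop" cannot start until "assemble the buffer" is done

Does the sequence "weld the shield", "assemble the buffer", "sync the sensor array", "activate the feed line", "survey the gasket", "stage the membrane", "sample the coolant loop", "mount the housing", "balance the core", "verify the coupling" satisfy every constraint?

No

The sequence places "activate the feed line" ahead of "stage the membrane".
But one of the constraints requires "stage the membrane" before "activate the feed line", so this ordering violates it.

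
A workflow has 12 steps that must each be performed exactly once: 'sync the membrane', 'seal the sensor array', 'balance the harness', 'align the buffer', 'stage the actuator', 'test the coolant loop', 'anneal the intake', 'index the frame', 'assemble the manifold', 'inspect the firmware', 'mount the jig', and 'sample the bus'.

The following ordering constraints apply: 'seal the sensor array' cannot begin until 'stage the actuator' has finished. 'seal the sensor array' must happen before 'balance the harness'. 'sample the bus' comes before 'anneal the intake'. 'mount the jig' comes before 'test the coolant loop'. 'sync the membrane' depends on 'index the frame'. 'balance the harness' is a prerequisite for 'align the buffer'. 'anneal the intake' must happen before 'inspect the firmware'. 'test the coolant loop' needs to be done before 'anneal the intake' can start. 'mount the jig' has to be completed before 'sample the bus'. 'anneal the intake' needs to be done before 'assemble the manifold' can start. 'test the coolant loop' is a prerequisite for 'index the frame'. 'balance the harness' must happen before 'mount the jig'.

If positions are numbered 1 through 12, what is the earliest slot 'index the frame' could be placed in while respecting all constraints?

6

Every step that must precede 'index the frame' has to come before it. Tracing all chains that end at 'index the frame', those steps are: 'seal the sensor array', 'balance the harness', 'stage the actuator', 'test the coolant loop', 'mount the jig' — 5 in total.
So at minimum 5 steps come before 'index the frame', putting 'index the frame' no earlier than position 6. That position is achievable by scheduling exactly those predecessors first.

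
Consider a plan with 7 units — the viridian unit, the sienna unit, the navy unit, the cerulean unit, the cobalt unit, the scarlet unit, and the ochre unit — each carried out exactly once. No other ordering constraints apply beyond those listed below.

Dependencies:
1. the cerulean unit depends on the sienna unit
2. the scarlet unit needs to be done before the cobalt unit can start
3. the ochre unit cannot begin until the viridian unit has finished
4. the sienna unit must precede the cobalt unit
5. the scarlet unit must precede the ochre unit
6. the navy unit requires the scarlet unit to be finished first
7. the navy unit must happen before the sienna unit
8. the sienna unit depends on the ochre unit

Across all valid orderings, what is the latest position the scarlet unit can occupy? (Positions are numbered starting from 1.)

2

Following every chain forward from the scarlet unit, the units that must come later are the sienna unit, the navy unit, the cerulean unit, the cobalt unit, the ochre unit — 5 of them.
With 5 mandatory successors out of 7 units total, the latest slot for the scarlet unit is 7−5 = 2, and it's reachable by doing all non-successors before the scarlet unit.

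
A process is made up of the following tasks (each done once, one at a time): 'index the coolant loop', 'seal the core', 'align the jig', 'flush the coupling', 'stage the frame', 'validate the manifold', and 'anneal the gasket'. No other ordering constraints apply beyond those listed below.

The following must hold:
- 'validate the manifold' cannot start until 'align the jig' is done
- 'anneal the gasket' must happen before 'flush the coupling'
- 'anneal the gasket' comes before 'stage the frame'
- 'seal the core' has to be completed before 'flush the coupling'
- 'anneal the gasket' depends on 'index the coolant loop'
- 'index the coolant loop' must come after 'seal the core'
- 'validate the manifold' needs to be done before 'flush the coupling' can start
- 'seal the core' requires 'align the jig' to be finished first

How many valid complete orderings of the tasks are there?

9

Only 'align the jig' has no prerequisites, so it must go first.
Systematically extending each partial ordering one task at a time and counting, there are 9 complete orderings.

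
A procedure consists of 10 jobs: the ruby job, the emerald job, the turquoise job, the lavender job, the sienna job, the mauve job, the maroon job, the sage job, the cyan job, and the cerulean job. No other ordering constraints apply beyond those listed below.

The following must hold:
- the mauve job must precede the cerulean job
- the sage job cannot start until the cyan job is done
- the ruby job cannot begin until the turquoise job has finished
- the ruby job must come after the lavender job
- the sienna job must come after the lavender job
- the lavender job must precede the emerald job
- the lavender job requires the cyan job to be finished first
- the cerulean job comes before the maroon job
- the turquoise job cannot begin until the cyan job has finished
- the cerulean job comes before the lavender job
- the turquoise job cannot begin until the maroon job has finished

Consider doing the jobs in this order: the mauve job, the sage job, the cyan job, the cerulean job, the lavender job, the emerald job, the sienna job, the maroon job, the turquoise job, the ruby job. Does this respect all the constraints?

In the proposed order, the sage job appears before the cyan job.
But one of the constraints requires the cyan job before the sage job, so this ordering violates it.

No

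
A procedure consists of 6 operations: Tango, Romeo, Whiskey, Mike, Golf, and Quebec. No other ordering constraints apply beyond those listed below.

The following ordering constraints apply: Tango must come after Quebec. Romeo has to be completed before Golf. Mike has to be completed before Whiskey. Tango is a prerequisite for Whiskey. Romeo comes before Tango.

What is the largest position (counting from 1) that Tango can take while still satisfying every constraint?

The only operation forced after Tango (directly or by a chain) is Whiskey.
So at least 1 operation follows Tango, putting Tango no later than position 5. That position is achievable by scheduling everything else first.

5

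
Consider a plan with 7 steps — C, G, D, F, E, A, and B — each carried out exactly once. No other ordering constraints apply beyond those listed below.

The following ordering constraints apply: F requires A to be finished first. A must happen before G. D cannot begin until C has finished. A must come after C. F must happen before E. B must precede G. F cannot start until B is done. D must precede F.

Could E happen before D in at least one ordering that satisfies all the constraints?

No

The constraints give a chain D → F → E, which forces D before E.
So no valid ordering can have E before D.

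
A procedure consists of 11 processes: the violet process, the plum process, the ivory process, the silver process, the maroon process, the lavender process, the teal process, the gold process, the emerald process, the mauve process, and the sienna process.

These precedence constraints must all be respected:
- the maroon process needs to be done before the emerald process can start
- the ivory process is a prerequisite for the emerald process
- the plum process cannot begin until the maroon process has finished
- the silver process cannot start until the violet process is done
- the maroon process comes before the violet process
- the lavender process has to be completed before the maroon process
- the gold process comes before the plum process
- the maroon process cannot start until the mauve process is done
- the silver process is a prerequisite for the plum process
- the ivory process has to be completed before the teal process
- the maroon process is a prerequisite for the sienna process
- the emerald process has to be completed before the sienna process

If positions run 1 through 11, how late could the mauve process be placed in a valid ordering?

The processes that are forced after the mauve process, directly or by a chain of constraints, are the violet process, the plum process, the silver process, the maroon process, the emerald process, the sienna process. That's 6 processes.
With 6 mandatory successors out of 11 processes total, the latest slot for the mauve process is 11−6 = 5, and it's reachable by doing all non-successors before the mauve process.

5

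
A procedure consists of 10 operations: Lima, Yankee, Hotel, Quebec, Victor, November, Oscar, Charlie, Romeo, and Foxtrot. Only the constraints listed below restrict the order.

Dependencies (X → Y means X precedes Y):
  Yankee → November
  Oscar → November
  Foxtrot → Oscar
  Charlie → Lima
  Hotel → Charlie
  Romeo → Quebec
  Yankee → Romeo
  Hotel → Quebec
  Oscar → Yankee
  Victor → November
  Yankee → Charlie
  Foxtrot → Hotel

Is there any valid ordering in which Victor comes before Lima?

The constraints leave Victor and Lima unordered relative to each other; nothing requires Lima earlier.
That means at least one valid schedule has Victor before Lima.

Yes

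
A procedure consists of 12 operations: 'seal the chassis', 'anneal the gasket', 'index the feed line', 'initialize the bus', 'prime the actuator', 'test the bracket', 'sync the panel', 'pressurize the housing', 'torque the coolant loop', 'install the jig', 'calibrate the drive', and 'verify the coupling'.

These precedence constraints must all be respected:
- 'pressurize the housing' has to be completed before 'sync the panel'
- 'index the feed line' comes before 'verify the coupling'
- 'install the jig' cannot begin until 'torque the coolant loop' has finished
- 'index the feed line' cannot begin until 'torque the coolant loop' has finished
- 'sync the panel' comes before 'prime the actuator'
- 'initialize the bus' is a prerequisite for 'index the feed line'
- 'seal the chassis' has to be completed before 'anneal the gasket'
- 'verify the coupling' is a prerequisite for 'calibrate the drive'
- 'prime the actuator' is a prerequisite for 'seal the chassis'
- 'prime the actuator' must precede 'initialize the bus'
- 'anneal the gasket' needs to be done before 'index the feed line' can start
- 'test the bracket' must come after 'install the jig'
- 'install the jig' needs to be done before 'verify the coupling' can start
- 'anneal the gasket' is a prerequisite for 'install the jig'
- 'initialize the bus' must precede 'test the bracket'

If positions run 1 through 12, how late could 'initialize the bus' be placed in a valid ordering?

8

Every operation that must follow 'initialize the bus' has to come after it. Tracing all chains starting from 'initialize the bus', those operations are: 'index the feed line', 'test the bracket', 'calibrate the drive', 'verify the coupling' — 4 in total.
With 4 mandatory successors out of 12 operations total, the latest slot for 'initialize the bus' is 12−4 = 8, and it's reachable by doing all non-successors before 'initialize the bus'.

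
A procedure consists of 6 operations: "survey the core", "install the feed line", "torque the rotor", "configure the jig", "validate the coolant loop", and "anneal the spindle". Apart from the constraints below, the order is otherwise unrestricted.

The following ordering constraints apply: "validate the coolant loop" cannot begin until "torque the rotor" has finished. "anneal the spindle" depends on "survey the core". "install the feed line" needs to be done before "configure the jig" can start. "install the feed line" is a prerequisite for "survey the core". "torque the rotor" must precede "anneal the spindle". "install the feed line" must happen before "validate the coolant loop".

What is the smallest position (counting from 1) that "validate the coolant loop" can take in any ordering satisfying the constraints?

3

The operations that are forced before "validate the coolant loop", directly or transitively, are "install the feed line", "torque the rotor". That's 2 operations.
With 2 mandatory predecessors, the earliest "validate the coolant loop" can sit is position 2+1 = 3, and placing just those 2 first achieves it.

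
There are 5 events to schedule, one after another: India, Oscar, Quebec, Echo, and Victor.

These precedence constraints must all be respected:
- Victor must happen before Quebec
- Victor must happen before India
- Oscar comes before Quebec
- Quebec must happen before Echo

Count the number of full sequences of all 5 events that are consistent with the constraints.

7

2 events have no prerequisites (Oscar, Victor), so any of them could come first.
Counting all ways to extend the partial order to a total order gives 7.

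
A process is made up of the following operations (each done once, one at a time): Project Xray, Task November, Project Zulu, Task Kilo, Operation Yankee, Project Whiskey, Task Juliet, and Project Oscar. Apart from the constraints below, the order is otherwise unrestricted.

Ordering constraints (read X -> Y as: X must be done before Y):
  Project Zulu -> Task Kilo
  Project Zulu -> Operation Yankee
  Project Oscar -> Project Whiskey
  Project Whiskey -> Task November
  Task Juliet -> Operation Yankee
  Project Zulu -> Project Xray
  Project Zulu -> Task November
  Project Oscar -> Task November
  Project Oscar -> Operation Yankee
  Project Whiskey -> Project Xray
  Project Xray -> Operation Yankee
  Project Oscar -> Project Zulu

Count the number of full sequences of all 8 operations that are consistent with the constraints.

The operations with no prerequisites are Task Juliet, Project Oscar; any of them can be placed first.
Enumerating by repeatedly choosing an available operation (one whose prerequisites are all placed) gives 172 distinct complete orderings.

172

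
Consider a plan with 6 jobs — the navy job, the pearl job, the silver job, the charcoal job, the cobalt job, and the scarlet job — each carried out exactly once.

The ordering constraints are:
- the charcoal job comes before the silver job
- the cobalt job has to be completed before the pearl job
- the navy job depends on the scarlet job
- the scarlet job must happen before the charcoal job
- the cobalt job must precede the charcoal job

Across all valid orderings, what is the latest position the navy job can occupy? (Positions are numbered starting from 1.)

6

No constraint forces any job after the navy job, so it can be placed last, in position 6.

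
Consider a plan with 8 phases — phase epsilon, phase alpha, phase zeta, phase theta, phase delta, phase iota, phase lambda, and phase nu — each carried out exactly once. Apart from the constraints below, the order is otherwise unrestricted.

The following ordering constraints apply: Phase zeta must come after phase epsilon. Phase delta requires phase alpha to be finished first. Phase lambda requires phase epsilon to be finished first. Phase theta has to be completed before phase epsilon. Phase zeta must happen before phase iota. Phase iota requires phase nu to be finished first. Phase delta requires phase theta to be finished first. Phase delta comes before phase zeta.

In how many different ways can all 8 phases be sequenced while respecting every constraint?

3 phases have no prerequisites (phase alpha, phase theta, phase nu), so any of them could come first.
Counting all ways to extend the partial order to a total order gives 128.

128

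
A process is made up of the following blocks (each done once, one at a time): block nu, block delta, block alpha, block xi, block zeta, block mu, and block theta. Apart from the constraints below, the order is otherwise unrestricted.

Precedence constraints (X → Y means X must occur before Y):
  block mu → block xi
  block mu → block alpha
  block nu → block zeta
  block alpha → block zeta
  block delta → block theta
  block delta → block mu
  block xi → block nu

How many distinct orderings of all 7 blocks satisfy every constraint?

Only block delta has no prerequisites, so it must go first.
Systematically extending each partial ordering one block at a time and counting, there are 18 complete orderings.

18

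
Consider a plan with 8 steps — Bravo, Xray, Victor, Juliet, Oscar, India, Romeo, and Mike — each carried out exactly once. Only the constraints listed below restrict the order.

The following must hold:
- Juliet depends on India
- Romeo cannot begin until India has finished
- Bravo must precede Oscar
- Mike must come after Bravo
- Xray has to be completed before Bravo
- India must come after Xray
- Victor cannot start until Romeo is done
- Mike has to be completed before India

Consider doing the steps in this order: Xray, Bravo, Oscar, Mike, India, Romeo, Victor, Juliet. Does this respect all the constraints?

Yes

Going through the constraints one by one, each required predecessor appears earlier in the sequence than its dependent — e.g. Xray (position 1) is before India (position 5), as required.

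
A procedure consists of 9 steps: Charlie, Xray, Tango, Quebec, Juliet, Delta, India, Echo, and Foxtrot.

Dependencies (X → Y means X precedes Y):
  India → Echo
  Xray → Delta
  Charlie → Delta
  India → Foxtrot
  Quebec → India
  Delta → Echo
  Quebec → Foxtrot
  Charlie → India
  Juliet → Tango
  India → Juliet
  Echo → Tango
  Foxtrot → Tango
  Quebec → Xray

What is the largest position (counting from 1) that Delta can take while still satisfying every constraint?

Following every chain forward from Delta, the steps that must come later are Tango, Echo — 2 of them.
With 2 mandatory successors out of 9 steps total, the latest slot for Delta is 9−2 = 7, and it's reachable by doing all non-successors before Delta.

7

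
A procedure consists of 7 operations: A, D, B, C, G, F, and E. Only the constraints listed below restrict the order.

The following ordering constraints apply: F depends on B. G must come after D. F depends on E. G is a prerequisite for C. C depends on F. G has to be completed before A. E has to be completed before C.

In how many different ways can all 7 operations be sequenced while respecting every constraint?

60

3 operations have no prerequisites (D, B, E), so any of them could come first.
Systematically extending each partial ordering one operation at a time and counting, there are 60 complete orderings.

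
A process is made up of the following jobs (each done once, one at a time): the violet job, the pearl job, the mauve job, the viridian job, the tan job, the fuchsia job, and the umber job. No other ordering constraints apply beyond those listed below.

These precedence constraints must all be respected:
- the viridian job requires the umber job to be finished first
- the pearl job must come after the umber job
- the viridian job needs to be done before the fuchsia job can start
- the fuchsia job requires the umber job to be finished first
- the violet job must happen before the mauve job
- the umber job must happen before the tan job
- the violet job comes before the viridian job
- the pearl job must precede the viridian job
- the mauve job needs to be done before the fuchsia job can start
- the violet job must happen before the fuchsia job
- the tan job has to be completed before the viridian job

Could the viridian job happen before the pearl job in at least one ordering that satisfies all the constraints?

No

There is a dependency chain the pearl job → the viridian job, so the viridian job always comes after the pearl job.
So no valid ordering can have the viridian job before the pearl job.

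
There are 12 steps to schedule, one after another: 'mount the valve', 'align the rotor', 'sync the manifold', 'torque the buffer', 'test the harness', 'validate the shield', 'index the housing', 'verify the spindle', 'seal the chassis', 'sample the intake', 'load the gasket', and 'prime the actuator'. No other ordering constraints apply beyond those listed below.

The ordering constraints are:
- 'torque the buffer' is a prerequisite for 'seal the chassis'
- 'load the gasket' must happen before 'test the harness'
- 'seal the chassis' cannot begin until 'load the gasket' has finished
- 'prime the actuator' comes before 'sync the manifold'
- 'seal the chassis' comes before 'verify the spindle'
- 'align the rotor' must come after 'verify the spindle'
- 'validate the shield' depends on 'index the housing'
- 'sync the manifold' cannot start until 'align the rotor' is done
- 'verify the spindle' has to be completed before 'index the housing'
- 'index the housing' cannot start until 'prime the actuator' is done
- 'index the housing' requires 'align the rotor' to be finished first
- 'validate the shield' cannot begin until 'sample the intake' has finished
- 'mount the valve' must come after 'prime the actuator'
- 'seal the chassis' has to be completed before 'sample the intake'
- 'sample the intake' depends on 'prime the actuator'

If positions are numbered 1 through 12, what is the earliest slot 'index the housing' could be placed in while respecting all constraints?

7

The steps that are forced before 'index the housing', directly or transitively, are 'align the rotor', 'torque the buffer', 'verify the spindle', 'seal the chassis', 'load the gasket', 'prime the actuator'. That's 6 steps.
With 6 mandatory predecessors, the earliest 'index the housing' can sit is position 6+1 = 7, and placing just those 6 first achieves it.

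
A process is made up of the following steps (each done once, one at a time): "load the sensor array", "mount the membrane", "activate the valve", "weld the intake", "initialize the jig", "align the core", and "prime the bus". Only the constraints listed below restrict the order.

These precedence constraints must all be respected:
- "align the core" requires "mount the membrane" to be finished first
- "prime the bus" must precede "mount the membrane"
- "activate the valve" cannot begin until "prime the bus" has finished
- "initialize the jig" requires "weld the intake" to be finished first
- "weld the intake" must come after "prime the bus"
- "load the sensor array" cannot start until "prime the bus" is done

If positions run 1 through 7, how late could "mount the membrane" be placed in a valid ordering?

6

Following the constraints forward from "mount the membrane", its only required successor is "align the core".
So at least 1 step follows "mount the membrane", putting "mount the membrane" no later than position 6. That position is achievable by scheduling everything else first.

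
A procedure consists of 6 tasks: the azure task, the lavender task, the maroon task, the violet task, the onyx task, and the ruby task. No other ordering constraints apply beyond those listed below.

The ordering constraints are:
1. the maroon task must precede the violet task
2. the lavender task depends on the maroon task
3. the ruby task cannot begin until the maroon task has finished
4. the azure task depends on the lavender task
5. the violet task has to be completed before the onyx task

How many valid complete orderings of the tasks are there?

Only the maroon task has no prerequisites, so it must go first.
Counting all ways to extend the partial order to a total order gives 30.

30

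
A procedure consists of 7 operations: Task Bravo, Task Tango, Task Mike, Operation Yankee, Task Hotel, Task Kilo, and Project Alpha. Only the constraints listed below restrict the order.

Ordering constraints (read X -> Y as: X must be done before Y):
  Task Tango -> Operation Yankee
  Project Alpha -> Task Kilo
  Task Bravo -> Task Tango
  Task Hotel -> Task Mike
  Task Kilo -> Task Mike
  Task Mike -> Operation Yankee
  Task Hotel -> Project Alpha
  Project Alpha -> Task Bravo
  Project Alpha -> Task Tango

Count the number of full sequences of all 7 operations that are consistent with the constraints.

6

Only Task Hotel has no prerequisites, so it must go first.
Counting all ways to extend the partial order to a total order gives 6.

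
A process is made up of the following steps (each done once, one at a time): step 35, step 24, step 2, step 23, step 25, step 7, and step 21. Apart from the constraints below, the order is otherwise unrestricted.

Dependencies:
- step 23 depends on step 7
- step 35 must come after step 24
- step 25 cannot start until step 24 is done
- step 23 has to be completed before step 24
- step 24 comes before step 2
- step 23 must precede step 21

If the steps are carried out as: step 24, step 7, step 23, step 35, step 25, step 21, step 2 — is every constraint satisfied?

In the proposed order, step 24 appears before step 23.
Since step 23 is required before step 24, the ordering is invalid.

No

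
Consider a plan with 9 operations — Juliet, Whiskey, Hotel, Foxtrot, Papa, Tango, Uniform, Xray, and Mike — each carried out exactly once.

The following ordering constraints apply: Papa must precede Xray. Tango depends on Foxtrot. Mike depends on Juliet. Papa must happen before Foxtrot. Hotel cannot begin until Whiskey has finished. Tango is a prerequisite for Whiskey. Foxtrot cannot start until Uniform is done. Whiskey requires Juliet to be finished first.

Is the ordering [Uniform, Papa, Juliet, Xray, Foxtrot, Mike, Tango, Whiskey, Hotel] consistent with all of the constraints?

Yes

Checking each listed constraint against this order: for instance, Juliet is in position 3 and Whiskey in position 8, so that constraint holds — and the remaining constraints check out the same way.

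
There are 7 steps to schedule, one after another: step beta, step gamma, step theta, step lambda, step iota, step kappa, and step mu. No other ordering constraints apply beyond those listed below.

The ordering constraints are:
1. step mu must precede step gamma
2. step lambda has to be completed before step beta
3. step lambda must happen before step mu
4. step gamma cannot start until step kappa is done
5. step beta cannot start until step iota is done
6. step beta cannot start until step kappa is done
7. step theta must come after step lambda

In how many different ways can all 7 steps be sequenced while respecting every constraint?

3 steps have no prerequisites (step lambda, step iota, step kappa), so any of them could come first.
Counting all ways to extend the partial order to a total order gives 175.

175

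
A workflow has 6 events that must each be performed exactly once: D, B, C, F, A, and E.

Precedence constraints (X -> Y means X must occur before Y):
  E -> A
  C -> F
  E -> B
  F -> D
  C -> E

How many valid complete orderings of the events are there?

Only C has no prerequisites, so it must go first.
Counting all ways to extend the partial order to a total order gives 20.

20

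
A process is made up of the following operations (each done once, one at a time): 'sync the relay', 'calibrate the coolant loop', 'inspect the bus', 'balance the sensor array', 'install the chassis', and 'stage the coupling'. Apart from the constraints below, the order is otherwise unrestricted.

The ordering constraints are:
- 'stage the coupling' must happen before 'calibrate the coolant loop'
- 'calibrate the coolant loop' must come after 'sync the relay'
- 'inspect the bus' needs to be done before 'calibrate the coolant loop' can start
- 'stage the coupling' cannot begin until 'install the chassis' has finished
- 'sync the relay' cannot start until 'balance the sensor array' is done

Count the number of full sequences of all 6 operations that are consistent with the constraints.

3 operations have no prerequisites ('inspect the bus', 'balance the sensor array', 'install the chassis'), so any of them could come first.
Enumerating by repeatedly choosing an available operation (one whose prerequisites are all placed) gives 30 distinct complete orderings.

30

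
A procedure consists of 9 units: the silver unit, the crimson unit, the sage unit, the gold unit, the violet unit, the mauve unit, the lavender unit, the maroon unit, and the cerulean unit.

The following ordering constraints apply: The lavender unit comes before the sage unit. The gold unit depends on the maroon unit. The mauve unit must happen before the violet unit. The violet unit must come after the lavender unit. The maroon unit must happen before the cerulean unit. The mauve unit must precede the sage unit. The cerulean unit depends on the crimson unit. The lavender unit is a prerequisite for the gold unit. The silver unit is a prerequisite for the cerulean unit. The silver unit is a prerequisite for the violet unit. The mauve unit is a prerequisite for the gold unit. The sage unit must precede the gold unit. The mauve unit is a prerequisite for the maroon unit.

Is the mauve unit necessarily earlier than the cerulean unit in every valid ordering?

There is a constraint chain the mauve unit → the maroon unit → the cerulean unit.
So the mauve unit must precede the cerulean unit in any valid ordering.

Yes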